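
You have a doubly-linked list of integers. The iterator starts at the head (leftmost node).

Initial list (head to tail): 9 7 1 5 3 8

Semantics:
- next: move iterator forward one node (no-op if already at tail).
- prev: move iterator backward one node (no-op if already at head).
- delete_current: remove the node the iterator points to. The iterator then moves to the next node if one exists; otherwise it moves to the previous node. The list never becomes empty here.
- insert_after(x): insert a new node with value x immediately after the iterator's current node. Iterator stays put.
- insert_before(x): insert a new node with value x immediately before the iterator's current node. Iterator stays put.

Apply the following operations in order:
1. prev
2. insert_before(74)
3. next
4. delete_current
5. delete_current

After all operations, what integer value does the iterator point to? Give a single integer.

After 1 (prev): list=[9, 7, 1, 5, 3, 8] cursor@9
After 2 (insert_before(74)): list=[74, 9, 7, 1, 5, 3, 8] cursor@9
After 3 (next): list=[74, 9, 7, 1, 5, 3, 8] cursor@7
After 4 (delete_current): list=[74, 9, 1, 5, 3, 8] cursor@1
After 5 (delete_current): list=[74, 9, 5, 3, 8] cursor@5

Answer: 5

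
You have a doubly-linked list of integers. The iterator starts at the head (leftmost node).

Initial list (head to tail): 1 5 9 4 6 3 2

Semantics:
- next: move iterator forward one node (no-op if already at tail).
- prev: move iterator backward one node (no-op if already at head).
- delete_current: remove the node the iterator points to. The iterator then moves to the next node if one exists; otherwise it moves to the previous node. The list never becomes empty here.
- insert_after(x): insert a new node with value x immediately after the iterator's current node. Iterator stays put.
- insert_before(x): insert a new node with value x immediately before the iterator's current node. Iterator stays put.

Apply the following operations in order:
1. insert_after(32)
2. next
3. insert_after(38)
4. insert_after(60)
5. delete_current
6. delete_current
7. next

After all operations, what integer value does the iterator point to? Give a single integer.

Answer: 5

Derivation:
After 1 (insert_after(32)): list=[1, 32, 5, 9, 4, 6, 3, 2] cursor@1
After 2 (next): list=[1, 32, 5, 9, 4, 6, 3, 2] cursor@32
After 3 (insert_after(38)): list=[1, 32, 38, 5, 9, 4, 6, 3, 2] cursor@32
After 4 (insert_after(60)): list=[1, 32, 60, 38, 5, 9, 4, 6, 3, 2] cursor@32
After 5 (delete_current): list=[1, 60, 38, 5, 9, 4, 6, 3, 2] cursor@60
After 6 (delete_current): list=[1, 38, 5, 9, 4, 6, 3, 2] cursor@38
After 7 (next): list=[1, 38, 5, 9, 4, 6, 3, 2] cursor@5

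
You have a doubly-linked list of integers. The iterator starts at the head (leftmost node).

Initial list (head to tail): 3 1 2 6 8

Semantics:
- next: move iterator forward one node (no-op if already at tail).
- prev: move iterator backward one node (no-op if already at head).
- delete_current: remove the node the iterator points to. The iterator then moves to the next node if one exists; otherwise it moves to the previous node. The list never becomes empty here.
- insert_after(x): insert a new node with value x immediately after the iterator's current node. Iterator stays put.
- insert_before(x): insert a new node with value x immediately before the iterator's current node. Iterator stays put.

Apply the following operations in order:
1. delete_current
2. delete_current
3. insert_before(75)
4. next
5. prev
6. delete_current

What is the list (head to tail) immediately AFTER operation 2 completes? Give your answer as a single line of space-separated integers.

After 1 (delete_current): list=[1, 2, 6, 8] cursor@1
After 2 (delete_current): list=[2, 6, 8] cursor@2

Answer: 2 6 8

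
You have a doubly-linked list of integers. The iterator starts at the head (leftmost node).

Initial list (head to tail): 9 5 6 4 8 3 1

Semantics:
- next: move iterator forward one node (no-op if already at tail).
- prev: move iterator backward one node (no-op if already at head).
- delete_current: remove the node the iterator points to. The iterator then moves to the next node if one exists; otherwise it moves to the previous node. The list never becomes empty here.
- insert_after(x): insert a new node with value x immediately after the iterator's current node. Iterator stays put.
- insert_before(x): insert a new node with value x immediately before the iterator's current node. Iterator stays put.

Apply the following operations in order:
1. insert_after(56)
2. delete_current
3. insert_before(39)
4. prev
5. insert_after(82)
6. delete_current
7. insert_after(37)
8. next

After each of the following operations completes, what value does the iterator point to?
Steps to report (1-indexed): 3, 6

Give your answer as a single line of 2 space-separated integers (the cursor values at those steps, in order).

After 1 (insert_after(56)): list=[9, 56, 5, 6, 4, 8, 3, 1] cursor@9
After 2 (delete_current): list=[56, 5, 6, 4, 8, 3, 1] cursor@56
After 3 (insert_before(39)): list=[39, 56, 5, 6, 4, 8, 3, 1] cursor@56
After 4 (prev): list=[39, 56, 5, 6, 4, 8, 3, 1] cursor@39
After 5 (insert_after(82)): list=[39, 82, 56, 5, 6, 4, 8, 3, 1] cursor@39
After 6 (delete_current): list=[82, 56, 5, 6, 4, 8, 3, 1] cursor@82
After 7 (insert_after(37)): list=[82, 37, 56, 5, 6, 4, 8, 3, 1] cursor@82
After 8 (next): list=[82, 37, 56, 5, 6, 4, 8, 3, 1] cursor@37

Answer: 56 82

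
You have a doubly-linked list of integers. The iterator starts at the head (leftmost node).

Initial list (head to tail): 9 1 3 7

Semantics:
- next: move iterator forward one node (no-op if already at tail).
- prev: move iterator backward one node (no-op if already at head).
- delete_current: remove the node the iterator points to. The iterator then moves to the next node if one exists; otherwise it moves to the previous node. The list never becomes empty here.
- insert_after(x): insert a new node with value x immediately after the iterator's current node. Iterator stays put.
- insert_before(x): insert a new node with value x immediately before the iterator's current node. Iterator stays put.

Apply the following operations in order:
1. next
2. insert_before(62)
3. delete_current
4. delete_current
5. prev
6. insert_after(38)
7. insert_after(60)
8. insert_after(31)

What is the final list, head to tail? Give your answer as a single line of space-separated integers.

Answer: 9 62 31 60 38 7

Derivation:
After 1 (next): list=[9, 1, 3, 7] cursor@1
After 2 (insert_before(62)): list=[9, 62, 1, 3, 7] cursor@1
After 3 (delete_current): list=[9, 62, 3, 7] cursor@3
After 4 (delete_current): list=[9, 62, 7] cursor@7
After 5 (prev): list=[9, 62, 7] cursor@62
After 6 (insert_after(38)): list=[9, 62, 38, 7] cursor@62
After 7 (insert_after(60)): list=[9, 62, 60, 38, 7] cursor@62
After 8 (insert_after(31)): list=[9, 62, 31, 60, 38, 7] cursor@62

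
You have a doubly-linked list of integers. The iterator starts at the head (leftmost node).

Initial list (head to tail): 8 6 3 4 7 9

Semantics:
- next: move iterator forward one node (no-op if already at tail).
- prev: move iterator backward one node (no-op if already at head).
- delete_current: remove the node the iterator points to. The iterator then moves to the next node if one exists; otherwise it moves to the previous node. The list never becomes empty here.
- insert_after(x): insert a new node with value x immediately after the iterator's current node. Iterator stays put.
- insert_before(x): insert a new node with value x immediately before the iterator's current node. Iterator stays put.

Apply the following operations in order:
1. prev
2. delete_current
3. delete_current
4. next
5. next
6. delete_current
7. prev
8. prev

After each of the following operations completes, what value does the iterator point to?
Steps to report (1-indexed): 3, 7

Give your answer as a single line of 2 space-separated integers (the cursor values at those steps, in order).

After 1 (prev): list=[8, 6, 3, 4, 7, 9] cursor@8
After 2 (delete_current): list=[6, 3, 4, 7, 9] cursor@6
After 3 (delete_current): list=[3, 4, 7, 9] cursor@3
After 4 (next): list=[3, 4, 7, 9] cursor@4
After 5 (next): list=[3, 4, 7, 9] cursor@7
After 6 (delete_current): list=[3, 4, 9] cursor@9
After 7 (prev): list=[3, 4, 9] cursor@4
After 8 (prev): list=[3, 4, 9] cursor@3

Answer: 3 4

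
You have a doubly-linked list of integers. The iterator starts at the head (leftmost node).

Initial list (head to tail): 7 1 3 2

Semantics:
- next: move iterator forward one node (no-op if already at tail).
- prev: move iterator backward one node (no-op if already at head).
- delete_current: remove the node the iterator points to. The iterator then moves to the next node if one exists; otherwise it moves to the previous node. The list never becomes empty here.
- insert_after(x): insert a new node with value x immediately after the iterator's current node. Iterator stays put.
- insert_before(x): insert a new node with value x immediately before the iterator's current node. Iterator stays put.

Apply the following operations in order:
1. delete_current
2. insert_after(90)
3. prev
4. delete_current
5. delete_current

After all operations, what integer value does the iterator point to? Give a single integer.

Answer: 3

Derivation:
After 1 (delete_current): list=[1, 3, 2] cursor@1
After 2 (insert_after(90)): list=[1, 90, 3, 2] cursor@1
After 3 (prev): list=[1, 90, 3, 2] cursor@1
After 4 (delete_current): list=[90, 3, 2] cursor@90
After 5 (delete_current): list=[3, 2] cursor@3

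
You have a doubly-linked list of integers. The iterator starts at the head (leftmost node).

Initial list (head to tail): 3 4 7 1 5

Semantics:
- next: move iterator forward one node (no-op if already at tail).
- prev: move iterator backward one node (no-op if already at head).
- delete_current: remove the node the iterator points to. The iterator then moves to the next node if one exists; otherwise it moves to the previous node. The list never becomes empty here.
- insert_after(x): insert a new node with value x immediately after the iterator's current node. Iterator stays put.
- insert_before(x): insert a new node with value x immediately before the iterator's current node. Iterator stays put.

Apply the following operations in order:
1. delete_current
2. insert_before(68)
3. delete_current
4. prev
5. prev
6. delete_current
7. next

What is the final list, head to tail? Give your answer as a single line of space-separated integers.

After 1 (delete_current): list=[4, 7, 1, 5] cursor@4
After 2 (insert_before(68)): list=[68, 4, 7, 1, 5] cursor@4
After 3 (delete_current): list=[68, 7, 1, 5] cursor@7
After 4 (prev): list=[68, 7, 1, 5] cursor@68
After 5 (prev): list=[68, 7, 1, 5] cursor@68
After 6 (delete_current): list=[7, 1, 5] cursor@7
After 7 (next): list=[7, 1, 5] cursor@1

Answer: 7 1 5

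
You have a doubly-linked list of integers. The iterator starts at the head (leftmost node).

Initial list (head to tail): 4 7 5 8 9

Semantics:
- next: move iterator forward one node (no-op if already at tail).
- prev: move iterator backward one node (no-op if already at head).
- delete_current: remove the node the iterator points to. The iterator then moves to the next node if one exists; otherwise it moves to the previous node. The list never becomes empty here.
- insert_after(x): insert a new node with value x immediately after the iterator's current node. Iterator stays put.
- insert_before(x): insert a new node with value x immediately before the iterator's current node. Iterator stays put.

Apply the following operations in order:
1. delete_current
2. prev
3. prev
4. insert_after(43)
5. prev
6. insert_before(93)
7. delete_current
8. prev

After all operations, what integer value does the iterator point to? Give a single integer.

After 1 (delete_current): list=[7, 5, 8, 9] cursor@7
After 2 (prev): list=[7, 5, 8, 9] cursor@7
After 3 (prev): list=[7, 5, 8, 9] cursor@7
After 4 (insert_after(43)): list=[7, 43, 5, 8, 9] cursor@7
After 5 (prev): list=[7, 43, 5, 8, 9] cursor@7
After 6 (insert_before(93)): list=[93, 7, 43, 5, 8, 9] cursor@7
After 7 (delete_current): list=[93, 43, 5, 8, 9] cursor@43
After 8 (prev): list=[93, 43, 5, 8, 9] cursor@93

Answer: 93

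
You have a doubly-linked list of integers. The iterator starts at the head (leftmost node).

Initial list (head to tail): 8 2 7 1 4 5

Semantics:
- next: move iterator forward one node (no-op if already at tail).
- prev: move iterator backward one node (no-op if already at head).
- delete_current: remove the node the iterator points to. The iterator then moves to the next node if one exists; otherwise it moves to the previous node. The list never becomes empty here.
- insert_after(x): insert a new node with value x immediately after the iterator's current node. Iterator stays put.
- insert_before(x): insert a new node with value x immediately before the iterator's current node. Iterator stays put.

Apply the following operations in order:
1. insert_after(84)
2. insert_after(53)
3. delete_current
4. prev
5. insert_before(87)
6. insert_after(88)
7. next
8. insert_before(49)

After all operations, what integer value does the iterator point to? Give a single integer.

Answer: 88

Derivation:
After 1 (insert_after(84)): list=[8, 84, 2, 7, 1, 4, 5] cursor@8
After 2 (insert_after(53)): list=[8, 53, 84, 2, 7, 1, 4, 5] cursor@8
After 3 (delete_current): list=[53, 84, 2, 7, 1, 4, 5] cursor@53
After 4 (prev): list=[53, 84, 2, 7, 1, 4, 5] cursor@53
After 5 (insert_before(87)): list=[87, 53, 84, 2, 7, 1, 4, 5] cursor@53
After 6 (insert_after(88)): list=[87, 53, 88, 84, 2, 7, 1, 4, 5] cursor@53
After 7 (next): list=[87, 53, 88, 84, 2, 7, 1, 4, 5] cursor@88
After 8 (insert_before(49)): list=[87, 53, 49, 88, 84, 2, 7, 1, 4, 5] cursor@88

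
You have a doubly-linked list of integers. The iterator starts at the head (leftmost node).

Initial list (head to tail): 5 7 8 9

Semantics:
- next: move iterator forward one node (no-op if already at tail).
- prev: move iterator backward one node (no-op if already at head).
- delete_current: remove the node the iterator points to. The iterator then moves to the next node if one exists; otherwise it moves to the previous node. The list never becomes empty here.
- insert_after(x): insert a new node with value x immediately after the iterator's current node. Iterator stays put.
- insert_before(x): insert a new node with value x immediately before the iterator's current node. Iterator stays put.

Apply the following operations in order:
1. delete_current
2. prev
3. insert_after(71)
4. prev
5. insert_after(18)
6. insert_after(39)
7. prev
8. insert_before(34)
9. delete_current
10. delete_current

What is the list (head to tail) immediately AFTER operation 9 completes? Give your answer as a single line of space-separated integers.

After 1 (delete_current): list=[7, 8, 9] cursor@7
After 2 (prev): list=[7, 8, 9] cursor@7
After 3 (insert_after(71)): list=[7, 71, 8, 9] cursor@7
After 4 (prev): list=[7, 71, 8, 9] cursor@7
After 5 (insert_after(18)): list=[7, 18, 71, 8, 9] cursor@7
After 6 (insert_after(39)): list=[7, 39, 18, 71, 8, 9] cursor@7
After 7 (prev): list=[7, 39, 18, 71, 8, 9] cursor@7
After 8 (insert_before(34)): list=[34, 7, 39, 18, 71, 8, 9] cursor@7
After 9 (delete_current): list=[34, 39, 18, 71, 8, 9] cursor@39

Answer: 34 39 18 71 8 9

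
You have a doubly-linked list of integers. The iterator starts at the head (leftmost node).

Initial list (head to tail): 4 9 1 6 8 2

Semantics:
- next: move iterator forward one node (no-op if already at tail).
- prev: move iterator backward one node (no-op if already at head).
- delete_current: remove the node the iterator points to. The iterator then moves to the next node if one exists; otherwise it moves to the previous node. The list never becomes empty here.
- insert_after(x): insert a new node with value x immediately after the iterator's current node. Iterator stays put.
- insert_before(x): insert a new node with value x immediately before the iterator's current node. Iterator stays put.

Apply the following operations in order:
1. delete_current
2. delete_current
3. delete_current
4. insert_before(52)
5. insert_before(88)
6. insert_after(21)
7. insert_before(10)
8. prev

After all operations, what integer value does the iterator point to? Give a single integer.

After 1 (delete_current): list=[9, 1, 6, 8, 2] cursor@9
After 2 (delete_current): list=[1, 6, 8, 2] cursor@1
After 3 (delete_current): list=[6, 8, 2] cursor@6
After 4 (insert_before(52)): list=[52, 6, 8, 2] cursor@6
After 5 (insert_before(88)): list=[52, 88, 6, 8, 2] cursor@6
After 6 (insert_after(21)): list=[52, 88, 6, 21, 8, 2] cursor@6
After 7 (insert_before(10)): list=[52, 88, 10, 6, 21, 8, 2] cursor@6
After 8 (prev): list=[52, 88, 10, 6, 21, 8, 2] cursor@10

Answer: 10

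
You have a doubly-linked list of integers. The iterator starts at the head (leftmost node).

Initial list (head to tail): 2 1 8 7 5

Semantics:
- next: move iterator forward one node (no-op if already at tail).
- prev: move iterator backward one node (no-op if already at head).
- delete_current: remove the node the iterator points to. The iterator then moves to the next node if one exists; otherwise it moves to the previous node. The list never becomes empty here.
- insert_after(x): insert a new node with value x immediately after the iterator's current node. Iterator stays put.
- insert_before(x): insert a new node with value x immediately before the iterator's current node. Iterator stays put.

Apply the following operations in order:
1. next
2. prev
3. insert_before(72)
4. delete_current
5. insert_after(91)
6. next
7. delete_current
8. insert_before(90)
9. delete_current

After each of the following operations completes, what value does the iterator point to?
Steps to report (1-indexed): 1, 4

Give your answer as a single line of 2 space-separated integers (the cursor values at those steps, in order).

After 1 (next): list=[2, 1, 8, 7, 5] cursor@1
After 2 (prev): list=[2, 1, 8, 7, 5] cursor@2
After 3 (insert_before(72)): list=[72, 2, 1, 8, 7, 5] cursor@2
After 4 (delete_current): list=[72, 1, 8, 7, 5] cursor@1
After 5 (insert_after(91)): list=[72, 1, 91, 8, 7, 5] cursor@1
After 6 (next): list=[72, 1, 91, 8, 7, 5] cursor@91
After 7 (delete_current): list=[72, 1, 8, 7, 5] cursor@8
After 8 (insert_before(90)): list=[72, 1, 90, 8, 7, 5] cursor@8
After 9 (delete_current): list=[72, 1, 90, 7, 5] cursor@7

Answer: 1 1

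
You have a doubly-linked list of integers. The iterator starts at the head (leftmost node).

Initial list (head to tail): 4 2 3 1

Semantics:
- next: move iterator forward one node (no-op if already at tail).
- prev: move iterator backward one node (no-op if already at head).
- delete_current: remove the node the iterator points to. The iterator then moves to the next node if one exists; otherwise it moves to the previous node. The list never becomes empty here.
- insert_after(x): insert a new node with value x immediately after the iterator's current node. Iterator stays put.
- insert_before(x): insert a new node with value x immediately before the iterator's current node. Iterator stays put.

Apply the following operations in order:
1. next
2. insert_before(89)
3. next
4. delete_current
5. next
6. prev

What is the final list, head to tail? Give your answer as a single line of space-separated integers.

Answer: 4 89 2 1

Derivation:
After 1 (next): list=[4, 2, 3, 1] cursor@2
After 2 (insert_before(89)): list=[4, 89, 2, 3, 1] cursor@2
After 3 (next): list=[4, 89, 2, 3, 1] cursor@3
After 4 (delete_current): list=[4, 89, 2, 1] cursor@1
After 5 (next): list=[4, 89, 2, 1] cursor@1
After 6 (prev): list=[4, 89, 2, 1] cursor@2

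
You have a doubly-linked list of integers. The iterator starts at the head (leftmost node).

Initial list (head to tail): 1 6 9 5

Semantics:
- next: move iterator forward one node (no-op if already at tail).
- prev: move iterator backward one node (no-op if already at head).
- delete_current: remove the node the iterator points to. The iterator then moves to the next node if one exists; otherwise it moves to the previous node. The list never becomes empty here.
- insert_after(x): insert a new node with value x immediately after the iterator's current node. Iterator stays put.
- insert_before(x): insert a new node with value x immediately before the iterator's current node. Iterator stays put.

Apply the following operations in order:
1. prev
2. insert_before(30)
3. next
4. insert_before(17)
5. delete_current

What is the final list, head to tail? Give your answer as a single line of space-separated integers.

After 1 (prev): list=[1, 6, 9, 5] cursor@1
After 2 (insert_before(30)): list=[30, 1, 6, 9, 5] cursor@1
After 3 (next): list=[30, 1, 6, 9, 5] cursor@6
After 4 (insert_before(17)): list=[30, 1, 17, 6, 9, 5] cursor@6
After 5 (delete_current): list=[30, 1, 17, 9, 5] cursor@9

Answer: 30 1 17 9 5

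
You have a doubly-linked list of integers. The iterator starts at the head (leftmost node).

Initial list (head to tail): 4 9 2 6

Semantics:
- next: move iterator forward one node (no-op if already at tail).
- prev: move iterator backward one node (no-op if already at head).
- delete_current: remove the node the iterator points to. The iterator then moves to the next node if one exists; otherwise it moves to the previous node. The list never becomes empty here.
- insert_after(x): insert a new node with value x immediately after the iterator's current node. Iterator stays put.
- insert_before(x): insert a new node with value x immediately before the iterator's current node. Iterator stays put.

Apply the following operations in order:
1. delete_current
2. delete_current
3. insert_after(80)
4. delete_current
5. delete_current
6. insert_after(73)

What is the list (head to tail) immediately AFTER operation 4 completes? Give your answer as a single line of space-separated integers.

After 1 (delete_current): list=[9, 2, 6] cursor@9
After 2 (delete_current): list=[2, 6] cursor@2
After 3 (insert_after(80)): list=[2, 80, 6] cursor@2
After 4 (delete_current): list=[80, 6] cursor@80

Answer: 80 6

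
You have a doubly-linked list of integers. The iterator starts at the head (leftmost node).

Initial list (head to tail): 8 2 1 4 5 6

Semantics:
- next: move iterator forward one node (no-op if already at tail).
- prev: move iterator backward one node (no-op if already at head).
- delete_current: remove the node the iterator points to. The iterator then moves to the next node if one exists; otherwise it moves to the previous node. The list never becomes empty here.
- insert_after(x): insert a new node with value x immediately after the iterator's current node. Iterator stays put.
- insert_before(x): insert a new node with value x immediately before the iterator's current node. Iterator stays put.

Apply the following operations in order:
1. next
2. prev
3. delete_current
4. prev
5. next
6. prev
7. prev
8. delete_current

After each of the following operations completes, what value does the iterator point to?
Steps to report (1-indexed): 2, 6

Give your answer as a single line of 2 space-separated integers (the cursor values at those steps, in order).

After 1 (next): list=[8, 2, 1, 4, 5, 6] cursor@2
After 2 (prev): list=[8, 2, 1, 4, 5, 6] cursor@8
After 3 (delete_current): list=[2, 1, 4, 5, 6] cursor@2
After 4 (prev): list=[2, 1, 4, 5, 6] cursor@2
After 5 (next): list=[2, 1, 4, 5, 6] cursor@1
After 6 (prev): list=[2, 1, 4, 5, 6] cursor@2
After 7 (prev): list=[2, 1, 4, 5, 6] cursor@2
After 8 (delete_current): list=[1, 4, 5, 6] cursor@1

Answer: 8 2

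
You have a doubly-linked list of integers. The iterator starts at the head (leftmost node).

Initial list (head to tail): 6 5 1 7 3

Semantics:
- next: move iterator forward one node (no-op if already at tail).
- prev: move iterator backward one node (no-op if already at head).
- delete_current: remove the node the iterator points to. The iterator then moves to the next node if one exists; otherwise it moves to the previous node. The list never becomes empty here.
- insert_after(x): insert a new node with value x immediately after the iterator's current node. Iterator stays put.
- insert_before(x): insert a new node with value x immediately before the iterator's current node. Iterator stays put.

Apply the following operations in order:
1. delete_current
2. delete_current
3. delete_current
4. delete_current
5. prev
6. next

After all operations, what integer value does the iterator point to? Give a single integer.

After 1 (delete_current): list=[5, 1, 7, 3] cursor@5
After 2 (delete_current): list=[1, 7, 3] cursor@1
After 3 (delete_current): list=[7, 3] cursor@7
After 4 (delete_current): list=[3] cursor@3
After 5 (prev): list=[3] cursor@3
After 6 (next): list=[3] cursor@3

Answer: 3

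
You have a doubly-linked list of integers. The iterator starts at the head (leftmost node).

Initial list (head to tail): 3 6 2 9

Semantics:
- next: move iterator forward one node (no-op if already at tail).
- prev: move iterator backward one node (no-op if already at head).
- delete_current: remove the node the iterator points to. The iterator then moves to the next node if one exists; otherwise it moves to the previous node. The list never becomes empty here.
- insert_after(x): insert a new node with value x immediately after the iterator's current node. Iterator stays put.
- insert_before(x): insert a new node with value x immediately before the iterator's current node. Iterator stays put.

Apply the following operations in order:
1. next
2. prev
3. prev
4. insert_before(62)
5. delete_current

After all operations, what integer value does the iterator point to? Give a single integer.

Answer: 6

Derivation:
After 1 (next): list=[3, 6, 2, 9] cursor@6
After 2 (prev): list=[3, 6, 2, 9] cursor@3
After 3 (prev): list=[3, 6, 2, 9] cursor@3
After 4 (insert_before(62)): list=[62, 3, 6, 2, 9] cursor@3
After 5 (delete_current): list=[62, 6, 2, 9] cursor@6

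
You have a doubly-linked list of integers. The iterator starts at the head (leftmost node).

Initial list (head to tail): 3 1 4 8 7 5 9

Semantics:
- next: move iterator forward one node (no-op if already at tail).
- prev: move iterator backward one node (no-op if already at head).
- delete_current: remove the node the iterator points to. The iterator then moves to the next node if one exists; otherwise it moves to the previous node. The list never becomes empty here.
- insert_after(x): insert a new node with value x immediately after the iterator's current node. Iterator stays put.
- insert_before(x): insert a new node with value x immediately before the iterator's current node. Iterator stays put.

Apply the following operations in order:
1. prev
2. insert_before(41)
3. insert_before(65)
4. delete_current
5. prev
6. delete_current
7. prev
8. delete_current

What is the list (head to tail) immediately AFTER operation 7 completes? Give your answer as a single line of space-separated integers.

After 1 (prev): list=[3, 1, 4, 8, 7, 5, 9] cursor@3
After 2 (insert_before(41)): list=[41, 3, 1, 4, 8, 7, 5, 9] cursor@3
After 3 (insert_before(65)): list=[41, 65, 3, 1, 4, 8, 7, 5, 9] cursor@3
After 4 (delete_current): list=[41, 65, 1, 4, 8, 7, 5, 9] cursor@1
After 5 (prev): list=[41, 65, 1, 4, 8, 7, 5, 9] cursor@65
After 6 (delete_current): list=[41, 1, 4, 8, 7, 5, 9] cursor@1
After 7 (prev): list=[41, 1, 4, 8, 7, 5, 9] cursor@41

Answer: 41 1 4 8 7 5 9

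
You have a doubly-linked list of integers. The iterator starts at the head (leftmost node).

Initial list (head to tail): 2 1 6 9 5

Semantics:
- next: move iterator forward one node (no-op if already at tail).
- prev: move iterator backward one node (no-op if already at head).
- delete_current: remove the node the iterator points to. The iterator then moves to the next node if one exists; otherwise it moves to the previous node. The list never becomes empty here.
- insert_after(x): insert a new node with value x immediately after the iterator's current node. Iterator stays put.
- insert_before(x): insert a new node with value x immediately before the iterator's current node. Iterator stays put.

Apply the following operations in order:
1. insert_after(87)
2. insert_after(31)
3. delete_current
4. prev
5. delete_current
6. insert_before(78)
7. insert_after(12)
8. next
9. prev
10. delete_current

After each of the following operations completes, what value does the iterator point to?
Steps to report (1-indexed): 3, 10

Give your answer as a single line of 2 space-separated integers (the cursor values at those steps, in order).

After 1 (insert_after(87)): list=[2, 87, 1, 6, 9, 5] cursor@2
After 2 (insert_after(31)): list=[2, 31, 87, 1, 6, 9, 5] cursor@2
After 3 (delete_current): list=[31, 87, 1, 6, 9, 5] cursor@31
After 4 (prev): list=[31, 87, 1, 6, 9, 5] cursor@31
After 5 (delete_current): list=[87, 1, 6, 9, 5] cursor@87
After 6 (insert_before(78)): list=[78, 87, 1, 6, 9, 5] cursor@87
After 7 (insert_after(12)): list=[78, 87, 12, 1, 6, 9, 5] cursor@87
After 8 (next): list=[78, 87, 12, 1, 6, 9, 5] cursor@12
After 9 (prev): list=[78, 87, 12, 1, 6, 9, 5] cursor@87
After 10 (delete_current): list=[78, 12, 1, 6, 9, 5] cursor@12

Answer: 31 12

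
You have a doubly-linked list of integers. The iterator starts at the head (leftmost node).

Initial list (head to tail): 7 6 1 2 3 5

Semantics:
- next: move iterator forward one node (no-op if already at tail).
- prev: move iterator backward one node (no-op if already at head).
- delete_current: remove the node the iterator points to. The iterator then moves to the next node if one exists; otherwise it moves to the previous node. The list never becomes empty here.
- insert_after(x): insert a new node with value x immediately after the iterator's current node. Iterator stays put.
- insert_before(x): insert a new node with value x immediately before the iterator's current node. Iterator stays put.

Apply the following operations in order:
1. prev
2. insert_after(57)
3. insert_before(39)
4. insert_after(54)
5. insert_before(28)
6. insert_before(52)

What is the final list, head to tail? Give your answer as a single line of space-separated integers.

After 1 (prev): list=[7, 6, 1, 2, 3, 5] cursor@7
After 2 (insert_after(57)): list=[7, 57, 6, 1, 2, 3, 5] cursor@7
After 3 (insert_before(39)): list=[39, 7, 57, 6, 1, 2, 3, 5] cursor@7
After 4 (insert_after(54)): list=[39, 7, 54, 57, 6, 1, 2, 3, 5] cursor@7
After 5 (insert_before(28)): list=[39, 28, 7, 54, 57, 6, 1, 2, 3, 5] cursor@7
After 6 (insert_before(52)): list=[39, 28, 52, 7, 54, 57, 6, 1, 2, 3, 5] cursor@7

Answer: 39 28 52 7 54 57 6 1 2 3 5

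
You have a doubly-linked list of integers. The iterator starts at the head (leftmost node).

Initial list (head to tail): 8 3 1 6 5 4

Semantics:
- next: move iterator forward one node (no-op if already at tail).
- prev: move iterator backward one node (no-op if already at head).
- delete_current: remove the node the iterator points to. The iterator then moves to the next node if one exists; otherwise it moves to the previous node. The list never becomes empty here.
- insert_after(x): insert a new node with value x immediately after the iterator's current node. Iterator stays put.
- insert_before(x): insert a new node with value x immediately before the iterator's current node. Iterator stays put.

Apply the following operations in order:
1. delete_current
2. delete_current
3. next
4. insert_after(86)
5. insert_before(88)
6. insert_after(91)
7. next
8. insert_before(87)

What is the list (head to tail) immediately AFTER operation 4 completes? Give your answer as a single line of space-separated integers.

Answer: 1 6 86 5 4

Derivation:
After 1 (delete_current): list=[3, 1, 6, 5, 4] cursor@3
After 2 (delete_current): list=[1, 6, 5, 4] cursor@1
After 3 (next): list=[1, 6, 5, 4] cursor@6
After 4 (insert_after(86)): list=[1, 6, 86, 5, 4] cursor@6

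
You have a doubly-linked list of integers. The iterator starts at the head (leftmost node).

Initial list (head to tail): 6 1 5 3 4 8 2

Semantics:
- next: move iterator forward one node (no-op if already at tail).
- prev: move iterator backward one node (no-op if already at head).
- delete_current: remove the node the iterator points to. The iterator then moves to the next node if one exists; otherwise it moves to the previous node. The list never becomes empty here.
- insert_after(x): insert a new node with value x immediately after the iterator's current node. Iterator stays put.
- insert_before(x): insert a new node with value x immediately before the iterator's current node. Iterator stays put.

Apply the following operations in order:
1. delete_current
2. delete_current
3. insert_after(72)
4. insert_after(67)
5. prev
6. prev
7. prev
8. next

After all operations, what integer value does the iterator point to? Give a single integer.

After 1 (delete_current): list=[1, 5, 3, 4, 8, 2] cursor@1
After 2 (delete_current): list=[5, 3, 4, 8, 2] cursor@5
After 3 (insert_after(72)): list=[5, 72, 3, 4, 8, 2] cursor@5
After 4 (insert_after(67)): list=[5, 67, 72, 3, 4, 8, 2] cursor@5
After 5 (prev): list=[5, 67, 72, 3, 4, 8, 2] cursor@5
After 6 (prev): list=[5, 67, 72, 3, 4, 8, 2] cursor@5
After 7 (prev): list=[5, 67, 72, 3, 4, 8, 2] cursor@5
After 8 (next): list=[5, 67, 72, 3, 4, 8, 2] cursor@67

Answer: 67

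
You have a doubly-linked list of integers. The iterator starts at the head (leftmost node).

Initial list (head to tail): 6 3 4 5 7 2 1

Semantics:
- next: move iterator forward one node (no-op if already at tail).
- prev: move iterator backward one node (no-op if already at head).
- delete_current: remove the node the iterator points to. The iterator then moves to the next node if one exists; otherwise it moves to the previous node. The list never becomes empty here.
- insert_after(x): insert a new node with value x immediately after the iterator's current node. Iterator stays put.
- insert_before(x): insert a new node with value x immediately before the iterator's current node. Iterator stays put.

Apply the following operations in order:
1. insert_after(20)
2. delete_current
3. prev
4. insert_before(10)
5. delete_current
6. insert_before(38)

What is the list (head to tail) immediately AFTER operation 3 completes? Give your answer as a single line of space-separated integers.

After 1 (insert_after(20)): list=[6, 20, 3, 4, 5, 7, 2, 1] cursor@6
After 2 (delete_current): list=[20, 3, 4, 5, 7, 2, 1] cursor@20
After 3 (prev): list=[20, 3, 4, 5, 7, 2, 1] cursor@20

Answer: 20 3 4 5 7 2 1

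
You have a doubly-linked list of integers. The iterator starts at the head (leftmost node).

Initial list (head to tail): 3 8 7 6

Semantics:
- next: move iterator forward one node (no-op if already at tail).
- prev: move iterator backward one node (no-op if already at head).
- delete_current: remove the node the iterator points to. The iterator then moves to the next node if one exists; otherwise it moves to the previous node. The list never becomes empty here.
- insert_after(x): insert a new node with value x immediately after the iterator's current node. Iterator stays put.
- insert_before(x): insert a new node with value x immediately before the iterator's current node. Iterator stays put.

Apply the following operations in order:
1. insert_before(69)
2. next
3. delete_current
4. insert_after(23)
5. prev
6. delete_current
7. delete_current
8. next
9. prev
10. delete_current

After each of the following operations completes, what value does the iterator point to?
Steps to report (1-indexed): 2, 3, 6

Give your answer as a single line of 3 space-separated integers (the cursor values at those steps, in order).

Answer: 8 7 7

Derivation:
After 1 (insert_before(69)): list=[69, 3, 8, 7, 6] cursor@3
After 2 (next): list=[69, 3, 8, 7, 6] cursor@8
After 3 (delete_current): list=[69, 3, 7, 6] cursor@7
After 4 (insert_after(23)): list=[69, 3, 7, 23, 6] cursor@7
After 5 (prev): list=[69, 3, 7, 23, 6] cursor@3
After 6 (delete_current): list=[69, 7, 23, 6] cursor@7
After 7 (delete_current): list=[69, 23, 6] cursor@23
After 8 (next): list=[69, 23, 6] cursor@6
After 9 (prev): list=[69, 23, 6] cursor@23
After 10 (delete_current): list=[69, 6] cursor@6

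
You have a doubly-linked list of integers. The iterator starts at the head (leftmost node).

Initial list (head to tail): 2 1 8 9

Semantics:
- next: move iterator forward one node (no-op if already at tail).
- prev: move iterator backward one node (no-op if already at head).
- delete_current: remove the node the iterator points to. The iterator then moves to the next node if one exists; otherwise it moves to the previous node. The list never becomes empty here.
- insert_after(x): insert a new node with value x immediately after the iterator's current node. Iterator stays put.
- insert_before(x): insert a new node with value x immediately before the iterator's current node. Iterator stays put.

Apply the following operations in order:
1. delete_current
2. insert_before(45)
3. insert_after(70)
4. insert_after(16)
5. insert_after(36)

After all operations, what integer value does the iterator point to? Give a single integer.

After 1 (delete_current): list=[1, 8, 9] cursor@1
After 2 (insert_before(45)): list=[45, 1, 8, 9] cursor@1
After 3 (insert_after(70)): list=[45, 1, 70, 8, 9] cursor@1
After 4 (insert_after(16)): list=[45, 1, 16, 70, 8, 9] cursor@1
After 5 (insert_after(36)): list=[45, 1, 36, 16, 70, 8, 9] cursor@1

Answer: 1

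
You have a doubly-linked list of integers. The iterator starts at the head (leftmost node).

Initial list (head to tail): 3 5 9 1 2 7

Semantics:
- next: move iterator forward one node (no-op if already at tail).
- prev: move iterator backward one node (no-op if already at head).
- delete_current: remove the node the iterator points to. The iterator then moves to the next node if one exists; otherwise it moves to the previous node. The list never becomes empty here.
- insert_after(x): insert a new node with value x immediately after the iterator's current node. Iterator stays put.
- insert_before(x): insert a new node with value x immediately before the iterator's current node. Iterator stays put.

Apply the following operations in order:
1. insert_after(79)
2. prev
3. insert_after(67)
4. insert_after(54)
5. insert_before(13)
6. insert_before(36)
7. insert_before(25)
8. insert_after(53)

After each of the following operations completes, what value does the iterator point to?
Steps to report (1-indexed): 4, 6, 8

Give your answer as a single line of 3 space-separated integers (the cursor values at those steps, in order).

After 1 (insert_after(79)): list=[3, 79, 5, 9, 1, 2, 7] cursor@3
After 2 (prev): list=[3, 79, 5, 9, 1, 2, 7] cursor@3
After 3 (insert_after(67)): list=[3, 67, 79, 5, 9, 1, 2, 7] cursor@3
After 4 (insert_after(54)): list=[3, 54, 67, 79, 5, 9, 1, 2, 7] cursor@3
After 5 (insert_before(13)): list=[13, 3, 54, 67, 79, 5, 9, 1, 2, 7] cursor@3
After 6 (insert_before(36)): list=[13, 36, 3, 54, 67, 79, 5, 9, 1, 2, 7] cursor@3
After 7 (insert_before(25)): list=[13, 36, 25, 3, 54, 67, 79, 5, 9, 1, 2, 7] cursor@3
After 8 (insert_after(53)): list=[13, 36, 25, 3, 53, 54, 67, 79, 5, 9, 1, 2, 7] cursor@3

Answer: 3 3 3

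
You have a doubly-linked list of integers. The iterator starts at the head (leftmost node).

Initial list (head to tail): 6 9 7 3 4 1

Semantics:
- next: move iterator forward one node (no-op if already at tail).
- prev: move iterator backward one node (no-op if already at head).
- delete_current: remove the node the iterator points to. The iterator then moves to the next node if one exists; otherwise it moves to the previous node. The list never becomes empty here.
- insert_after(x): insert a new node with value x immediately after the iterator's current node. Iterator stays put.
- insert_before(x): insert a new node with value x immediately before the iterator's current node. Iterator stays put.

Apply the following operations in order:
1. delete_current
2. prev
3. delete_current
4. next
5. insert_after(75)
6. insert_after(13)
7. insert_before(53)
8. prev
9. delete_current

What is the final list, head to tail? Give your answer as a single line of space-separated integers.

Answer: 7 3 13 75 4 1

Derivation:
After 1 (delete_current): list=[9, 7, 3, 4, 1] cursor@9
After 2 (prev): list=[9, 7, 3, 4, 1] cursor@9
After 3 (delete_current): list=[7, 3, 4, 1] cursor@7
After 4 (next): list=[7, 3, 4, 1] cursor@3
After 5 (insert_after(75)): list=[7, 3, 75, 4, 1] cursor@3
After 6 (insert_after(13)): list=[7, 3, 13, 75, 4, 1] cursor@3
After 7 (insert_before(53)): list=[7, 53, 3, 13, 75, 4, 1] cursor@3
After 8 (prev): list=[7, 53, 3, 13, 75, 4, 1] cursor@53
After 9 (delete_current): list=[7, 3, 13, 75, 4, 1] cursor@3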